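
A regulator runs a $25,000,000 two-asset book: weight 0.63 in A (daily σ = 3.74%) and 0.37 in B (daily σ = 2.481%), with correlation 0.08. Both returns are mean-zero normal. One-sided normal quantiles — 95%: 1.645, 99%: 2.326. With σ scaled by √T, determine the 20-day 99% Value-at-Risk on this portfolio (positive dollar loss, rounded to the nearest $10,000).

σ_p = √(0.63²·3.74² + 0.37²·2.481² + 2·0.08·0.63·0.37·3.74·2.481) = 2.596%.
σ_{20d} = 2.596% × √20 = 11.610%.
VaR = 2.326 × 11.610% = 27.005%; on $25,000,000 that is $6,751,250.

$6,750,000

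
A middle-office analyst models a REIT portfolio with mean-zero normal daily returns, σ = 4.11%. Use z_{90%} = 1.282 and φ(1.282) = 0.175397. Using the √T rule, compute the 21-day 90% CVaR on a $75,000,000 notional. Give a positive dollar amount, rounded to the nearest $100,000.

σ_{21d} = 4.11% × √21 = 18.834%.
ES multiplier = φ(z)/(1−α) = 0.175397/0.1 = 1.754.
ES = 18.834% × 1.754 = 33.035%; on $75,000,000: $24,776,250.

$24,800,000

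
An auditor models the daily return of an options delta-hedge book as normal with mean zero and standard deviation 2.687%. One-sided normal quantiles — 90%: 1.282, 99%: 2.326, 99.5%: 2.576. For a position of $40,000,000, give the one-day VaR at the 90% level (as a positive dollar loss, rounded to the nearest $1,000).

VaR = z·σ = 1.282 × 2.687% = 3.445%.
On $40,000,000: 0.03445 × $40,000,000 = $1,378,000.

$1,378,000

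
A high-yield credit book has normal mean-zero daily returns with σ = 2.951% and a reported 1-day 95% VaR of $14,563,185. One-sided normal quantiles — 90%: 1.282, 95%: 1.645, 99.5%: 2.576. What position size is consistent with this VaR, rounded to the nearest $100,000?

$300,000,000

VaR as a fraction of value: z·σ = 1.645 × 2.951% = 4.8544%.
Position = $14,563,185 / 0.048544 = $300,000,000.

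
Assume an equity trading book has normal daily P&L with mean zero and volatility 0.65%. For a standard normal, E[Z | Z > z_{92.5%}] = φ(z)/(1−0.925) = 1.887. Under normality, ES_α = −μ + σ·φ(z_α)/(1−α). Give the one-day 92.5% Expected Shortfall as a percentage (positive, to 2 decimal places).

1.23%

ES = 0.65% × 1.887 = 1.227%.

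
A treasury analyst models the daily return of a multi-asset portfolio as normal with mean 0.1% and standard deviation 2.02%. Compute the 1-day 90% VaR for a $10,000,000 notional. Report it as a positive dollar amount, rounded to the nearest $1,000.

$249,000

At 90% one-sided, z = 1.282.
VaR = −μ + z·σ = −(0.1%) + 1.282 × 2.02% = 2.490%.
On $10,000,000: 0.02490 × $10,000,000 = $249,000.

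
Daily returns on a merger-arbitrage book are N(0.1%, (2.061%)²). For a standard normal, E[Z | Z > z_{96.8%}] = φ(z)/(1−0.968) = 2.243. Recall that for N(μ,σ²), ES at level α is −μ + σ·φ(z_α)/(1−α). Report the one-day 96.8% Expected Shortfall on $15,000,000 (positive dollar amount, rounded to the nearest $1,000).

$678,000

ES = −(0.1%) + 2.061% × 2.243 = 4.523%.
On $15,000,000: 0.04523 × $15,000,000 = $678,450.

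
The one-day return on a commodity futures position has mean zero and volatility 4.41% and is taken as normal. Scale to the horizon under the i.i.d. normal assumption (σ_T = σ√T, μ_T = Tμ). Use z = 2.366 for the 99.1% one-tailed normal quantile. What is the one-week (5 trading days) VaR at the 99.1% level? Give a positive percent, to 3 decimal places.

σ_{5d} = 4.41% × √5 = 9.861%.
VaR = 2.366 × 9.861% = 23.331%.

23.331%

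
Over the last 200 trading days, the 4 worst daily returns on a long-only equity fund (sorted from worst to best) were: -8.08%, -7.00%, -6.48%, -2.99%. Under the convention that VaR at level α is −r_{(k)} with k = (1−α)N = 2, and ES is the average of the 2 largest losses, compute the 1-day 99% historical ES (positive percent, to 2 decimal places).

The 2 worst returns sum to -15.08%.
ES = −(-15.08%) / 2 = 7.54%.

7.54%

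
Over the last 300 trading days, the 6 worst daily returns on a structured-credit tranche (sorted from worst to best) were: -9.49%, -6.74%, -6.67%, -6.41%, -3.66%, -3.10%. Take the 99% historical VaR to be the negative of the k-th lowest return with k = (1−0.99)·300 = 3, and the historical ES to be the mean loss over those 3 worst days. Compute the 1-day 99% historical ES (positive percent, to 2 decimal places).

7.63%

The 3 worst returns sum to -22.90%.
ES = −(-22.90%) / 3 = 7.6333…% ≈ 7.63%.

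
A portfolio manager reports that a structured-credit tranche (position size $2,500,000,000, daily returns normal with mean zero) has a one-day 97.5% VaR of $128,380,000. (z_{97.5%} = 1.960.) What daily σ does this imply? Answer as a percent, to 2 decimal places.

VaR as a fraction: $128,380,000 / $2,500,000,000 = 5.135%.
σ = VaR / z = 5.135% / 1.960 = 2.620%.

2.62%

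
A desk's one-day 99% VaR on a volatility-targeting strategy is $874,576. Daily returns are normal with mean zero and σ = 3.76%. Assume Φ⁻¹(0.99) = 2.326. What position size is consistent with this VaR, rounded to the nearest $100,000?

$10,000,000

VaR as a fraction of value: z·σ = 2.326 × 3.76% = 8.74576%.
Position = $874,576 / 0.0874576 = $10,000,000.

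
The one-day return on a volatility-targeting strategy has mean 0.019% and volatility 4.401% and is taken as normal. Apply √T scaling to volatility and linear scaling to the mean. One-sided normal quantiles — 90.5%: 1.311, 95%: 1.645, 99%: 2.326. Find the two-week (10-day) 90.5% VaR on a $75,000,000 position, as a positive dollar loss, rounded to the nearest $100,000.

$13,500,000

σ_{10d} = 4.401% × √10 = 13.917%; μ_{10d} = 10 × 0.019% = 0.190%.
VaR = −(0.190%) + 1.311 × 13.917% = 18.055%.
On $75,000,000: 0.18055 × $75,000,000 = $13,541,250.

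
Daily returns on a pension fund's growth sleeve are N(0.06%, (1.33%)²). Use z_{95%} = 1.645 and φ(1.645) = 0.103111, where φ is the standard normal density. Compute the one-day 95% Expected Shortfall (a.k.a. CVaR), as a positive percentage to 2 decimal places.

2.68%

Tail multiplier: φ(z)/(1−α) = 0.103111 / 0.05 = 2.062.
ES = −(0.06%) + 1.33% × 2.062 = 2.682%.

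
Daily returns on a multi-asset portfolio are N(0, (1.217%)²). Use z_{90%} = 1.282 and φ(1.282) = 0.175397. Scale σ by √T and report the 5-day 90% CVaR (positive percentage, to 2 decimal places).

4.77%

σ_{5d} = 1.217% × √5 = 2.721%.
ES multiplier = φ(z)/(1−α) = 0.175397/0.1 = 1.754.
ES = 2.721% × 1.754 = 4.773%.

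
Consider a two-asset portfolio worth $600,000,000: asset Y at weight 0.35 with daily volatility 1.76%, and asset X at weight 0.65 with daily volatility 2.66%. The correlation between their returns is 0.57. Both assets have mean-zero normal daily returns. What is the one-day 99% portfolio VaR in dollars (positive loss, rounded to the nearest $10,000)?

$29,880,000

σ_p² = 0.35²·1.76² + 0.65²·2.66² + 2·0.57·0.35·0.65·1.76·2.66 = 4.5831 (%²).
σ_p = √4.5831 = 2.141%.
At 99%, z = 2.326.
VaR = 2.326 × 2.141% = 4.980%; on $600,000,000 that is $29,880,000.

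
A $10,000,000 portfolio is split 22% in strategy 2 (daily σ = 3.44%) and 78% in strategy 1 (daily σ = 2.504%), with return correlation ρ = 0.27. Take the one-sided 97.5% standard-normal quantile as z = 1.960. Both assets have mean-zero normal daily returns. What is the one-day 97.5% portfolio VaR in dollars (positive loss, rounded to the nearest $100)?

σ_p² = 0.22²·3.44² + 0.78²·2.504² + 2·0.27·0.22·0.78·3.44·2.504 = 5.1856 (%²).
σ_p = √5.1856 = 2.277%.
VaR = 1.960 × 2.277% = 4.463%; on $10,000,000 that is $446,300.

$446,300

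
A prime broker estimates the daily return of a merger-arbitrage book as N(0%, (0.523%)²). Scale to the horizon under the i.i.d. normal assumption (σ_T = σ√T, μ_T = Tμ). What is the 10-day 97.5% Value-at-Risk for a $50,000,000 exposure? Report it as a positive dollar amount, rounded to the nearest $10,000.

At 97.5%, z = 1.960.
σ_{10d} = 0.523% × √10 = 1.654%.
VaR = 1.960 × 1.654% = 3.242%.
On $50,000,000: 0.03242 × $50,000,000 = $1,621,000.

$1,620,000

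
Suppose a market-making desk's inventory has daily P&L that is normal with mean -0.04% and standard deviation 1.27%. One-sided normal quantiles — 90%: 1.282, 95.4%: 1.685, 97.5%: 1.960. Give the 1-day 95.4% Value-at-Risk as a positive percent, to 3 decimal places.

VaR = −μ + z·σ = −(-0.04%) + 1.685 × 1.27% = 2.180%.

2.180%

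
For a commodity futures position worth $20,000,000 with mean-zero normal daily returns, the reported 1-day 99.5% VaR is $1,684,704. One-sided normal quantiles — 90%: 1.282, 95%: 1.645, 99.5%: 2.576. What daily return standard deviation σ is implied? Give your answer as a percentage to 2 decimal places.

3.27%

VaR as a fraction: $1,684,704 / $20,000,000 = 8.424%.
σ = VaR / z = 8.424% / 2.576 = 3.270%.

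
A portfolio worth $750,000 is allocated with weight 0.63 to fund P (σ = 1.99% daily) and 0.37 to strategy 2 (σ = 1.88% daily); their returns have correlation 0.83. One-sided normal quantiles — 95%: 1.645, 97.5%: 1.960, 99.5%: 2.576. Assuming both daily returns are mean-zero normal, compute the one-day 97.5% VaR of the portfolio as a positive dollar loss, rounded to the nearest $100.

σ_p² = 0.63²·1.99² + 0.37²·1.88² + 2·0.83·0.63·0.37·1.99·1.88 = 3.5033 (%²).
σ_p = √3.5033 = 1.872%.
VaR = 1.960 × 1.872% = 3.669%; on $750,000 that is $27,518.

$27,500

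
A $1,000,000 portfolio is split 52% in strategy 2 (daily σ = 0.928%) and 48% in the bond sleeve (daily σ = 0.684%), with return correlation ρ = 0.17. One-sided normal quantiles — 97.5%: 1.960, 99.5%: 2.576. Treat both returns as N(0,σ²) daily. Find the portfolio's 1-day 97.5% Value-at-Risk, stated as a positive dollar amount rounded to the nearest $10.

σ_p² = 0.52²·0.928² + 0.48²·0.684² + 2·0.17·0.52·0.48·0.928·0.684 = 0.3945 (%²).
σ_p = √0.3945 = 0.628%.
VaR = 1.960 × 0.628% = 1.231%; on $1,000,000 that is $12,310.

$12,310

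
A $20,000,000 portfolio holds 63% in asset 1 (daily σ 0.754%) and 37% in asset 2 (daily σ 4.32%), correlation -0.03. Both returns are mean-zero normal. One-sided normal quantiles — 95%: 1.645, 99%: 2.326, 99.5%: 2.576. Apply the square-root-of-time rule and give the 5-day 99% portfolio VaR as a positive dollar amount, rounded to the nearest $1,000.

$1,720,000

σ_p = √(0.63²·0.754² + 0.37²·4.32² + 2·-0.03·0.63·0.37·0.754·4.32) = 1.654%.
σ_{5d} = 1.654% × √5 = 3.698%.
VaR = 2.326 × 3.698% = 8.602%; on $20,000,000 that is $1,720,400.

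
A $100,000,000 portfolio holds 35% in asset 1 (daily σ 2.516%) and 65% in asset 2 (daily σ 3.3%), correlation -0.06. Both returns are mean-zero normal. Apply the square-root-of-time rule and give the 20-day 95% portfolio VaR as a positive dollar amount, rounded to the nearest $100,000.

σ_p = √(0.35²·2.516² + 0.65²·3.3² + 2·-0.06·0.35·0.65·2.516·3.3) = 2.269%.
σ_{20d} = 2.269% × √20 = 10.147%.
z(95%) = 1.645.
VaR = 1.645 × 10.147% = 16.692%; on $100,000,000 that is $16,692,000.

$16,700,000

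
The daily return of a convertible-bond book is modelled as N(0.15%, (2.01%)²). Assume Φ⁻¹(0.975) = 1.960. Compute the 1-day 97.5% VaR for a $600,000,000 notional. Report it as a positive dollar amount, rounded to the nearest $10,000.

VaR = −μ + z·σ = −(0.15%) + 1.960 × 2.01% = 3.790%.
On $600,000,000: 0.03790 × $600,000,000 = $22,740,000.

$22,740,000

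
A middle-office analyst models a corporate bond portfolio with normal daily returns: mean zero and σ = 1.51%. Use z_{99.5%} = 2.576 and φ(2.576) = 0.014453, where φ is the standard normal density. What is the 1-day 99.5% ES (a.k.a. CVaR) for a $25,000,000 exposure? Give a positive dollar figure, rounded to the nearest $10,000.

Tail multiplier: φ(z)/(1−α) = 0.014453 / 0.005 = 2.891.
ES = 1.51% × 2.891 = 4.365%.
On $25,000,000: 0.04365 × $25,000,000 = $1,091,250.

$1,090,000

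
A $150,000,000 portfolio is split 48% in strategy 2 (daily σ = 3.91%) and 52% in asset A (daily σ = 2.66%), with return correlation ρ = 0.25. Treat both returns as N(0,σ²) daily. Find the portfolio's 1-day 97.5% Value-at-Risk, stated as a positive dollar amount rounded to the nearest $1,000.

σ_p² = 0.48²·3.91² + 0.52²·2.66² + 2·0.25·0.48·0.52·3.91·2.66 = 6.7336 (%²).
σ_p = √6.7336 = 2.595%.
At 97.5%, z = 1.960.
VaR = 1.960 × 2.595% = 5.086%; on $150,000,000 that is $7,629,000.

$7,629,000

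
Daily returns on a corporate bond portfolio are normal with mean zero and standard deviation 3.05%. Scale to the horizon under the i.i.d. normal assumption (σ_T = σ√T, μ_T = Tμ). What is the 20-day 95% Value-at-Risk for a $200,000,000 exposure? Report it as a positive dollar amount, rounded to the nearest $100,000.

$44,900,000

At 95%, z = 1.645.
σ_{20d} = 3.05% × √20 = 13.640%.
VaR = 1.645 × 13.640% = 22.438%.
On $200,000,000: 0.22438 × $200,000,000 = $44,876,000.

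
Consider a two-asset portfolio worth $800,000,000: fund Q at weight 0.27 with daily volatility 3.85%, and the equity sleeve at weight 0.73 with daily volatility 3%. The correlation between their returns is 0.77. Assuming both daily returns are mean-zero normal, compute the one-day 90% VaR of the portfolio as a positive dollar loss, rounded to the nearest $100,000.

σ_p² = 0.27²·3.85² + 0.73²·3² + 2·0.77·0.27·0.73·3.85·3 = 9.3825 (%²).
σ_p = √9.3825 = 3.063%.
At 90%, z = 1.282.
VaR = 1.282 × 3.063% = 3.927%; on $800,000,000 that is $31,416,000.

$31,400,000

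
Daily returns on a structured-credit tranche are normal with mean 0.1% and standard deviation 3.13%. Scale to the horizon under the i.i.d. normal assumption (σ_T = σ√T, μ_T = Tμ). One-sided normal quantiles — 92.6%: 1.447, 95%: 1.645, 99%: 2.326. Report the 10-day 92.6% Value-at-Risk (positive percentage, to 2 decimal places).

13.32%

σ_{10d} = 3.13% × √10 = 9.898%; μ_{10d} = 10 × 0.1% = 1.000%.
VaR = −(1.000%) + 1.447 × 9.898% = 13.322%.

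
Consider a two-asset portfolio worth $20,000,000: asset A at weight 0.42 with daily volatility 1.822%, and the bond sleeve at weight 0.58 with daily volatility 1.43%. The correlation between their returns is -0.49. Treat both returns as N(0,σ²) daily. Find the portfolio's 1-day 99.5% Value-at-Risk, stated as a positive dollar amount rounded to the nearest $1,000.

$416,000

σ_p² = 0.42²·1.822² + 0.58²·1.43² + 2·-0.49·0.42·0.58·1.822·1.43 = 0.6515 (%²).
σ_p = √0.6515 = 0.807%.
At 99.5%, z = 2.576.
VaR = 2.576 × 0.807% = 2.079%; on $20,000,000 that is $415,800.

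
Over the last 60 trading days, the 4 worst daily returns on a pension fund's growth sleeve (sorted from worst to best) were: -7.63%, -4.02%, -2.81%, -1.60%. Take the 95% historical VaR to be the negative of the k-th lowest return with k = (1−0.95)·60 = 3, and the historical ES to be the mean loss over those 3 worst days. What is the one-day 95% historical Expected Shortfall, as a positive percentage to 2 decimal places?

4.82%

The 3 worst returns sum to -14.46%.
ES = −(-14.46%) / 3 = 4.82%.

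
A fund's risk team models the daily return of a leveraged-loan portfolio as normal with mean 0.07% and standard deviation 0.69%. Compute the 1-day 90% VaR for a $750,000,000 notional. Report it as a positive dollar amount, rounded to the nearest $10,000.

At 90% one-sided, z = 1.282.
VaR = −μ + z·σ = −(0.07%) + 1.282 × 0.69% = 0.815%.
On $750,000,000: 0.00815 × $750,000,000 = $6,112,500.

$6,110,000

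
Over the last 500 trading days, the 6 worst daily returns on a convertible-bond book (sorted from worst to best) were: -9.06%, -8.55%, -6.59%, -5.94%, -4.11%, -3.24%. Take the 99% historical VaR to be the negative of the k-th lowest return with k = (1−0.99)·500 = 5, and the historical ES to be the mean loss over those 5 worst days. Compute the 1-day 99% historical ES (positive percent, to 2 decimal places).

The 5 worst returns sum to -34.25%.
ES = −(-34.25%) / 5 = 6.85%.

6.85%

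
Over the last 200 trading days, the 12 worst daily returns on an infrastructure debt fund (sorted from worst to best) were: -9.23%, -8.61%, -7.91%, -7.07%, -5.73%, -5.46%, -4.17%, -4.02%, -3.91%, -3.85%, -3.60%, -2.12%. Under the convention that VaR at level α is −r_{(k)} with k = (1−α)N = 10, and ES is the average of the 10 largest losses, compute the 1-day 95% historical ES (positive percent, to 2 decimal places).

The 10 worst returns sum to -59.96%.
ES = −(-59.96%) / 10 = 5.996% ≈ 6.00%.

6.00%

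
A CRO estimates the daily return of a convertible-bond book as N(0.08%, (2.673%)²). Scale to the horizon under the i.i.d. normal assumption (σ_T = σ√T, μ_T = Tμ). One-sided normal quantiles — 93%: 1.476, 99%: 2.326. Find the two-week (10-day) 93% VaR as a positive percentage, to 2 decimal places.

σ_{10d} = 2.673% × √10 = 8.453%; μ_{10d} = 10 × 0.08% = 0.800%.
VaR = −(0.800%) + 1.476 × 8.453% = 11.677%.

11.68%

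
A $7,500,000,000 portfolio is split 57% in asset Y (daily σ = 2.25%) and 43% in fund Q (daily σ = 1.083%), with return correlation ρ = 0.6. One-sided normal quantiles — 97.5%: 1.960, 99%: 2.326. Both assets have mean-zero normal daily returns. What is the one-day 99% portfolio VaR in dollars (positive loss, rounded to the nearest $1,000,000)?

$280,000,000

σ_p² = 0.57²·2.25² + 0.43²·1.083² + 2·0.6·0.57·0.43·2.25·1.083 = 2.5784 (%²).
σ_p = √2.5784 = 1.606%.
VaR = 2.326 × 1.606% = 3.736%; on $7,500,000,000 that is $280,200,000.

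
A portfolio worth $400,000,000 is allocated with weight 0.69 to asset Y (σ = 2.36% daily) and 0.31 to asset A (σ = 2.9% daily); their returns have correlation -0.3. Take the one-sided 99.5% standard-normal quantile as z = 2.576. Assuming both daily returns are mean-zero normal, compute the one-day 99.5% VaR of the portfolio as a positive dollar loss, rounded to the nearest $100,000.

σ_p² = 0.69²·2.36² + 0.31²·2.9² + 2·-0.3·0.69·0.31·2.36·2.9 = 2.5815 (%²).
σ_p = √2.5815 = 1.607%.
VaR = 2.576 × 1.607% = 4.140%; on $400,000,000 that is $16,560,000.

$16,600,000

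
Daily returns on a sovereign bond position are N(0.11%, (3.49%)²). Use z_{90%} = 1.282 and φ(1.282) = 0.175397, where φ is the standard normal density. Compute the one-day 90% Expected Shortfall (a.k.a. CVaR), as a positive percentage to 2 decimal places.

Tail multiplier: φ(z)/(1−α) = 0.175397 / 0.1 = 1.754.
ES = −(0.11%) + 3.49% × 1.754 = 6.011%.

6.01%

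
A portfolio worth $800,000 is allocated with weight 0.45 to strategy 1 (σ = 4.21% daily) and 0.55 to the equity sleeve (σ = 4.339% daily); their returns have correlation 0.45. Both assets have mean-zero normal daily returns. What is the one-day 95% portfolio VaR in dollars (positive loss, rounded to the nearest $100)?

$48,100

σ_p² = 0.45²·4.21² + 0.55²·4.339² + 2·0.45·0.45·0.55·4.21·4.339 = 13.3533 (%²).
σ_p = √13.3533 = 3.654%.
At 95%, z = 1.645.
VaR = 1.645 × 3.654% = 6.011%; on $800,000 that is $48,088.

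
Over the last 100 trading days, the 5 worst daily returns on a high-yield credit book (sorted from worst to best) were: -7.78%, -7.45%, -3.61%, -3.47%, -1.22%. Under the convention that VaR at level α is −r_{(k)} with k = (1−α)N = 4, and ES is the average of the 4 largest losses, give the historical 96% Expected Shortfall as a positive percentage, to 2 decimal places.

5.58%

The 4 worst returns sum to -22.31%.
ES = −(-22.31%) / 4 = 5.5775% ≈ 5.58%.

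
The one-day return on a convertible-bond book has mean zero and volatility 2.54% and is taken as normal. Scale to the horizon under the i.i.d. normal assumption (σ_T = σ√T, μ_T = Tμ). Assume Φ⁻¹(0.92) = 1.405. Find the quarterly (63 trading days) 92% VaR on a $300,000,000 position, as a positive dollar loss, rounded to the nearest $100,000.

σ_{63d} = 2.54% × √63 = 20.161%.
VaR = 1.405 × 20.161% = 28.326%.
On $300,000,000: 0.28326 × $300,000,000 = $84,978,000.

$85,000,000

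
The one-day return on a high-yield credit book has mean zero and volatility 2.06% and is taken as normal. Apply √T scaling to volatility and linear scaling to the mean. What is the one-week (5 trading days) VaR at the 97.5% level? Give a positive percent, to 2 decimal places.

At 97.5%, z = 1.960.
σ_{5d} = 2.06% × √5 = 4.606%.
VaR = 1.960 × 4.606% = 9.028%.

9.03%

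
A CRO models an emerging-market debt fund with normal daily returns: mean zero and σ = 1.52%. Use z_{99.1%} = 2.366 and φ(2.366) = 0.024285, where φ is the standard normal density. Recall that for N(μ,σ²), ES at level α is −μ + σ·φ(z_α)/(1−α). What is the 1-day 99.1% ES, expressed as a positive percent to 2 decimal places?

Tail multiplier: φ(z)/(1−α) = 0.024285 / 0.009 = 2.698.
ES = 1.52% × 2.698 = 4.101%.

4.10%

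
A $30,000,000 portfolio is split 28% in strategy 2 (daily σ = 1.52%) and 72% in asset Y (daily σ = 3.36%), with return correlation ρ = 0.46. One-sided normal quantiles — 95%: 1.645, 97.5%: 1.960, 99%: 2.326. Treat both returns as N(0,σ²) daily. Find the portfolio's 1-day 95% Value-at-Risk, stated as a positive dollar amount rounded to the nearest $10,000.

σ_p² = 0.28²·1.52² + 0.72²·3.36² + 2·0.46·0.28·0.72·1.52·3.36 = 6.9809 (%²).
σ_p = √6.9809 = 2.642%.
VaR = 1.645 × 2.642% = 4.346%; on $30,000,000 that is $1,303,800.

$1,300,000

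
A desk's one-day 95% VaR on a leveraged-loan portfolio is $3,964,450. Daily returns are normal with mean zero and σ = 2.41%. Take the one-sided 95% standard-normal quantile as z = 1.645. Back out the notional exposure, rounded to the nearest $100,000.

$100,000,000

VaR as a fraction of value: z·σ = 1.645 × 2.41% = 3.96445%.
Position = $3,964,450 / 0.0396445 = $100,000,000.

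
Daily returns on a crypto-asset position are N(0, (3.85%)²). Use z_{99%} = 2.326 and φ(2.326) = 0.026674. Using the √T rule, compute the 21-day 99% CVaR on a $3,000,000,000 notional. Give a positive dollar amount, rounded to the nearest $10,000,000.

σ_{21d} = 3.85% × √21 = 17.643%.
ES multiplier = φ(z)/(1−α) = 0.026674/0.01 = 2.667.
ES = 17.643% × 2.667 = 47.054%; on $3,000,000,000: $1,411,620,000.

$1,410,000,000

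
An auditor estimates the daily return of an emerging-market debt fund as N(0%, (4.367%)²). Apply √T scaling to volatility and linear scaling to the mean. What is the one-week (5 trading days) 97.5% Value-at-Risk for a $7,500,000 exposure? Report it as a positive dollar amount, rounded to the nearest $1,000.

$1,435,000

At 97.5%, z = 1.960.
σ_{5d} = 4.367% × √5 = 9.765%.
VaR = 1.960 × 9.765% = 19.139%.
On $7,500,000: 0.19139 × $7,500,000 = $1,435,425.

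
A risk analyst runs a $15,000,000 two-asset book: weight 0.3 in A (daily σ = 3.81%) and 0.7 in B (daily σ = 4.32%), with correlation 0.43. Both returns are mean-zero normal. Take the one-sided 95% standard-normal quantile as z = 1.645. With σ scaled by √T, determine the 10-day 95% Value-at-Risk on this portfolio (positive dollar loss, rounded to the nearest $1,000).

σ_p = √(0.3²·3.81² + 0.7²·4.32² + 2·0.43·0.3·0.7·3.81·4.32) = 3.664%.
σ_{10d} = 3.664% × √10 = 11.587%.
VaR = 1.645 × 11.587% = 19.061%; on $15,000,000 that is $2,859,150.

$2,859,000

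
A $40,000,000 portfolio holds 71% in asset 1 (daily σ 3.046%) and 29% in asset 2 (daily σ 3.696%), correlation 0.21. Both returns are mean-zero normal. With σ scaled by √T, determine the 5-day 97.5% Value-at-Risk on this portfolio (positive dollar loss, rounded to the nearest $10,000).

$4,570,000

σ_p = √(0.71²·3.046² + 0.29²·3.696² + 2·0.21·0.71·0.29·3.046·3.696) = 2.608%.
σ_{5d} = 2.608% × √5 = 5.832%.
z(97.5%) = 1.960.
VaR = 1.960 × 5.832% = 11.431%; on $40,000,000 that is $4,572,400.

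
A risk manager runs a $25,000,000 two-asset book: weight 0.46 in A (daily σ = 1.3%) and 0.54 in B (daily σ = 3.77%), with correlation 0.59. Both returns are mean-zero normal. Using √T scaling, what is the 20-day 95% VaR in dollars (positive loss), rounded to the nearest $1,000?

$4,482,000

σ_p = √(0.46²·1.3² + 0.54²·3.77² + 2·0.59·0.46·0.54·1.3·3.77) = 2.437%.
σ_{20d} = 2.437% × √20 = 10.899%.
z(95%) = 1.645.
VaR = 1.645 × 10.899% = 17.929%; on $25,000,000 that is $4,482,250.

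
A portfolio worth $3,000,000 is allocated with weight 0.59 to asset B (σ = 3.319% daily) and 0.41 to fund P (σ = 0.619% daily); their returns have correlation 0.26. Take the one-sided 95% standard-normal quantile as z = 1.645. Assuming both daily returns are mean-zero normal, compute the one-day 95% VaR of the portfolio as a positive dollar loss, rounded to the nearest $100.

σ_p² = 0.59²·3.319² + 0.41²·0.619² + 2·0.26·0.59·0.41·3.319·0.619 = 4.1574 (%²).
σ_p = √4.1574 = 2.039%.
VaR = 1.645 × 2.039% = 3.354%; on $3,000,000 that is $100,620.

$100,600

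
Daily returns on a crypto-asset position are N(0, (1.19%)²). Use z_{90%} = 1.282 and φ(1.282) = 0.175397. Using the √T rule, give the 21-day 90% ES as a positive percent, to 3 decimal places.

σ_{21d} = 1.19% × √21 = 5.453%.
ES multiplier = φ(z)/(1−α) = 0.175397/0.1 = 1.754.
ES = 5.453% × 1.754 = 9.565%.

9.565%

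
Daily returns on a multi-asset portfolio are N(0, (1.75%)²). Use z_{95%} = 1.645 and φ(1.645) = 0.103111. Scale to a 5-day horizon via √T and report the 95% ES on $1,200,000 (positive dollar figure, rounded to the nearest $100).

σ_{5d} = 1.75% × √5 = 3.913%.
ES multiplier = φ(z)/(1−α) = 0.103111/0.05 = 2.062.
ES = 3.913% × 2.062 = 8.069%; on $1,200,000: $96,828.

$96,800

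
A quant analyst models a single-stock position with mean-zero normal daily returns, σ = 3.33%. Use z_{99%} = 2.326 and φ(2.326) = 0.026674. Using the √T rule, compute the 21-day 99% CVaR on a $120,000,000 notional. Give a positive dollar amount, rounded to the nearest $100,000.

σ_{21d} = 3.33% × √21 = 15.260%.
ES multiplier = φ(z)/(1−α) = 0.026674/0.01 = 2.667.
ES = 15.260% × 2.667 = 40.698%; on $120,000,000: $48,837,600.

$48,800,000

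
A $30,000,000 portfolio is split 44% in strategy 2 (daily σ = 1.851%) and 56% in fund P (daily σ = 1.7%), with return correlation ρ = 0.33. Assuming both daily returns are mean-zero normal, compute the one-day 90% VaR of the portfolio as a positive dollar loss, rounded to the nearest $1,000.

σ_p² = 0.44²·1.851² + 0.56²·1.7² + 2·0.33·0.44·0.56·1.851·1.7 = 2.0813 (%²).
σ_p = √2.0813 = 1.443%.
At 90%, z = 1.282.
VaR = 1.282 × 1.443% = 1.850%; on $30,000,000 that is $555,000.

$555,000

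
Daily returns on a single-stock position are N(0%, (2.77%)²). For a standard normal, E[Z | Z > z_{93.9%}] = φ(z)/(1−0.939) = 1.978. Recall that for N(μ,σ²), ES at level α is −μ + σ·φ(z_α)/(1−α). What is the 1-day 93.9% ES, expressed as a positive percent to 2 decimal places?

ES = 2.77% × 1.978 = 5.479%.

5.48%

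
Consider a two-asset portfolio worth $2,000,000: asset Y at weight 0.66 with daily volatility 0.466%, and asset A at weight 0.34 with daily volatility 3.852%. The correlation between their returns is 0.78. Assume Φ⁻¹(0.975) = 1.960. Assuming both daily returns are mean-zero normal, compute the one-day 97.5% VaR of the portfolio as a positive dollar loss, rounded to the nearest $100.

$61,200

σ_p² = 0.66²·0.466² + 0.34²·3.852² + 2·0.78·0.66·0.34·0.466·3.852 = 2.4382 (%²).
σ_p = √2.4382 = 1.561%.
VaR = 1.960 × 1.561% = 3.060%; on $2,000,000 that is $61,200.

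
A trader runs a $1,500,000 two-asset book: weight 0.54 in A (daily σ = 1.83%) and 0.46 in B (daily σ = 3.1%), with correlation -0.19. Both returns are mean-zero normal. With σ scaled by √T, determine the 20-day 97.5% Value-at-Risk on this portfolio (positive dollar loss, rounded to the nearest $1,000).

$207,000

σ_p = √(0.54²·1.83² + 0.46²·3.1² + 2·-0.19·0.54·0.46·1.83·3.1) = 1.573%.
σ_{20d} = 1.573% × √20 = 7.035%.
z(97.5%) = 1.960.
VaR = 1.960 × 7.035% = 13.789%; on $1,500,000 that is $206,835.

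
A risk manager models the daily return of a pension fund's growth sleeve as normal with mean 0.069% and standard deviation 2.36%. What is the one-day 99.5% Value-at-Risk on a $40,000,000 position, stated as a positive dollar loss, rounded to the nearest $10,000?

At 99.5% one-sided, z = 2.576.
VaR = −μ + z·σ = −(0.069%) + 2.576 × 2.36% = 6.010%.
On $40,000,000: 0.06010 × $40,000,000 = $2,404,000.

$2,400,000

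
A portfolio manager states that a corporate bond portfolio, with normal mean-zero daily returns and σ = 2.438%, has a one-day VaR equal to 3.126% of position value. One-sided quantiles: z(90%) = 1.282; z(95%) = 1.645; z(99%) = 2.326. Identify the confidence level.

90%

Implied z = VaR/σ = 3.126 / 2.438 = 1.282.
This matches z(90%) = 1.282.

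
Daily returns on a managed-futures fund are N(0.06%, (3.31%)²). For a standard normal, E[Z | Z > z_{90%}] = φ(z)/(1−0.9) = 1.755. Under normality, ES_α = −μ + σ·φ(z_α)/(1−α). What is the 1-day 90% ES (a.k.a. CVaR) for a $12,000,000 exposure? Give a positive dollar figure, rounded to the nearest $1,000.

$690,000

ES = −(0.06%) + 3.31% × 1.755 = 5.749%.
On $12,000,000: 0.05749 × $12,000,000 = $689,880.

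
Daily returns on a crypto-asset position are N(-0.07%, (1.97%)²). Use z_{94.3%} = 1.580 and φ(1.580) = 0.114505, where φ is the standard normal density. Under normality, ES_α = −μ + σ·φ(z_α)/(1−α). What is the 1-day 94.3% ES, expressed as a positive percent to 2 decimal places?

4.03%

Tail multiplier: φ(z)/(1−α) = 0.114505 / 0.057 = 2.009.
ES = −(-0.07%) + 1.97% × 2.009 = 4.028%.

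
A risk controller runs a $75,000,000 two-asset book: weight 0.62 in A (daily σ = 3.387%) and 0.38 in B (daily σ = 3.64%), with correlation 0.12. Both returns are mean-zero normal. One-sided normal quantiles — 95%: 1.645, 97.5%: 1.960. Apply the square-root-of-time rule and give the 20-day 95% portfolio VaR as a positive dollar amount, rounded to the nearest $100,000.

$14,600,000

σ_p = √(0.62²·3.387² + 0.38²·3.64² + 2·0.12·0.62·0.38·3.387·3.64) = 2.650%.
σ_{20d} = 2.650% × √20 = 11.851%.
VaR = 1.645 × 11.851% = 19.495%; on $75,000,000 that is $14,621,250.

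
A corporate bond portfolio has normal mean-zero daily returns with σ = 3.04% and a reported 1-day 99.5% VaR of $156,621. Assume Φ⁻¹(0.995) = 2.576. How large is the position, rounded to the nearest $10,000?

VaR as a fraction of value: z·σ = 2.576 × 3.04% = 7.83104%.
Position = $156,621 / 0.0783104 = $2,000,003.

$2,000,000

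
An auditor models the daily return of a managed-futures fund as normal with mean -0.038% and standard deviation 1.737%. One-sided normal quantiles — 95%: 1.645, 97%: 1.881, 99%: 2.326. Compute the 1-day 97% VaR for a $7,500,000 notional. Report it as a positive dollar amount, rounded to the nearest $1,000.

$248,000

VaR = −μ + z·σ = −(-0.038%) + 1.881 × 1.737% = 3.305%.
On $7,500,000: 0.03305 × $7,500,000 = $247,875.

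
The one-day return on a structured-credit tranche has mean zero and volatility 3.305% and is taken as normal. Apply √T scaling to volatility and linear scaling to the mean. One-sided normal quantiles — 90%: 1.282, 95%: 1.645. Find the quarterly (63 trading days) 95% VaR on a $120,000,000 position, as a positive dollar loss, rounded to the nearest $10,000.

σ_{63d} = 3.305% × √63 = 26.233%.
VaR = 1.645 × 26.233% = 43.153%.
On $120,000,000: 0.43153 × $120,000,000 = $51,783,600.

$51,780,000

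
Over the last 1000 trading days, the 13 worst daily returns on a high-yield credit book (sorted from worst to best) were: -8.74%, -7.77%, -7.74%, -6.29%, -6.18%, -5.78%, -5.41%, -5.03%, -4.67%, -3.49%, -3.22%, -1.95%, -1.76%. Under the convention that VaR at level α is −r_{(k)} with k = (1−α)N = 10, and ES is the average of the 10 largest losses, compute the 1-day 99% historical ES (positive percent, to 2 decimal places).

The 10 worst returns sum to -61.10%.
ES = −(-61.10%) / 10 = 6.11%.

6.11%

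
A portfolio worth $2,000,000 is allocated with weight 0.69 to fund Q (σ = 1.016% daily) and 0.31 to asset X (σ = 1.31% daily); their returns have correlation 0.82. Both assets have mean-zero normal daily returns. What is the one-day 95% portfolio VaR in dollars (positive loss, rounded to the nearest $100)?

$34,900

σ_p² = 0.69²·1.016² + 0.31²·1.31² + 2·0.82·0.69·0.31·1.016·1.31 = 1.1233 (%²).
σ_p = √1.1233 = 1.060%.
At 95%, z = 1.645.
VaR = 1.645 × 1.060% = 1.744%; on $2,000,000 that is $34,880.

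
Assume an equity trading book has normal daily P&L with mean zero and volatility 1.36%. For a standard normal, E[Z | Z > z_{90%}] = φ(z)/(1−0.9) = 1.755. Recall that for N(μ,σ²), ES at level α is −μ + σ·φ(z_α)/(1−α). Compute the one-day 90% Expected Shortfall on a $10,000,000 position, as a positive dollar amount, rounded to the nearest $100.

ES = 1.36% × 1.755 = 2.387%.
On $10,000,000: 0.02387 × $10,000,000 = $238,700.

$238,700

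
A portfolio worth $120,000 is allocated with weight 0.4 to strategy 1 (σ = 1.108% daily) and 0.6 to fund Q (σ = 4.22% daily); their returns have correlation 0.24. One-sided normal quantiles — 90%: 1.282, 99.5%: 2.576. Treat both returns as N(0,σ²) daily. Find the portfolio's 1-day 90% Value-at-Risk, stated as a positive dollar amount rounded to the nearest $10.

$4,110

σ_p² = 0.4²·1.108² + 0.6²·4.22² + 2·0.24·0.4·0.6·1.108·4.22 = 7.1461 (%²).
σ_p = √7.1461 = 2.673%.
VaR = 1.282 × 2.673% = 3.427%; on $120,000 that is $4,112.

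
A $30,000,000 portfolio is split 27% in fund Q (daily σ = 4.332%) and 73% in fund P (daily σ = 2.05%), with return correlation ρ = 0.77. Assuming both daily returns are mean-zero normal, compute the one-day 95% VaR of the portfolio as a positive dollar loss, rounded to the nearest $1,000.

$1,239,000

σ_p² = 0.27²·4.332² + 0.73²·2.05² + 2·0.77·0.27·0.73·4.332·2.05 = 6.3031 (%²).
σ_p = √6.3031 = 2.511%.
At 95%, z = 1.645.
VaR = 1.645 × 2.511% = 4.131%; on $30,000,000 that is $1,239,300.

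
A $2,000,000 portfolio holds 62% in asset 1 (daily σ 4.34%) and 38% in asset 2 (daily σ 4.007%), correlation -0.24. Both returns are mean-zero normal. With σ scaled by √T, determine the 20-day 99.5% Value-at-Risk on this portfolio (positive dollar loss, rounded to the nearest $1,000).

σ_p = √(0.62²·4.34² + 0.38²·4.007² + 2·-0.24·0.62·0.38·4.34·4.007) = 2.755%.
σ_{20d} = 2.755% × √20 = 12.321%.
z(99.5%) = 2.576.
VaR = 2.576 × 12.321% = 31.739%; on $2,000,000 that is $634,780.

$635,000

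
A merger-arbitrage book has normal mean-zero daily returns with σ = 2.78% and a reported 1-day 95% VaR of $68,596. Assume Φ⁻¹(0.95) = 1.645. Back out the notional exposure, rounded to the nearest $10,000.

$1,500,000

VaR as a fraction of value: z·σ = 1.645 × 2.78% = 4.5731%.
Position = $68,596 / 0.045731 = $1,499,989.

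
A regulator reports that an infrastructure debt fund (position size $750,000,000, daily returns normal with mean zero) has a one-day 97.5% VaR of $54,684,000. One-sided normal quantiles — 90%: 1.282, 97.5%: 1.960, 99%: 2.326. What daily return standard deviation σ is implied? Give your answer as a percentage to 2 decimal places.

3.72%

VaR as a fraction: $54,684,000 / $750,000,000 = 7.291%.
σ = VaR / z = 7.291% / 1.960 = 3.720%.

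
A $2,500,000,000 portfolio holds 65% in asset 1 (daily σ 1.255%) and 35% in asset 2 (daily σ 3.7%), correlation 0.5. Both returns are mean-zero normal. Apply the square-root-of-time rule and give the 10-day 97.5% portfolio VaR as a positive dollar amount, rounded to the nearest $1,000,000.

σ_p = √(0.65²·1.255² + 0.35²·3.7² + 2·0.5·0.65·0.35·1.255·3.7) = 1.844%.
σ_{10d} = 1.844% × √10 = 5.831%.
z(97.5%) = 1.960.
VaR = 1.960 × 5.831% = 11.429%; on $2,500,000,000 that is $285,725,000.

$286,000,000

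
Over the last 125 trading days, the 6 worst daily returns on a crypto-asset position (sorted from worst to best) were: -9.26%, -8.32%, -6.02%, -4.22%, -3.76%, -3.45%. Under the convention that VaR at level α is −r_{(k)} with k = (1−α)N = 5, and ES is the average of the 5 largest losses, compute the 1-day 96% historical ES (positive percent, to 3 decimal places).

6.316%

The 5 worst returns sum to -31.58%.
ES = −(-31.58%) / 5 = 6.316%.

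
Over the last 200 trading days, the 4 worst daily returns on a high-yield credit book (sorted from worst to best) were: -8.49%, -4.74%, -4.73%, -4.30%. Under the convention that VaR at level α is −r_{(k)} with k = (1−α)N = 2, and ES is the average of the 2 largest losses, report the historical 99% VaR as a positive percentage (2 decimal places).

k = 2; the 2nd lowest return is -4.74%, so VaR = 4.74%.

4.74%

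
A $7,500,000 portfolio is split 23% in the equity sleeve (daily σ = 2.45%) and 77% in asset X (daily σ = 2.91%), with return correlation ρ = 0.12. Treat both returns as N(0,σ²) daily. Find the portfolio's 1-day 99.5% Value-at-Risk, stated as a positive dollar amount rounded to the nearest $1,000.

σ_p² = 0.23²·2.45² + 0.77²·2.91² + 2·0.12·0.23·0.77·2.45·2.91 = 5.6413 (%²).
σ_p = √5.6413 = 2.375%.
At 99.5%, z = 2.576.
VaR = 2.576 × 2.375% = 6.118%; on $7,500,000 that is $458,850.

$459,000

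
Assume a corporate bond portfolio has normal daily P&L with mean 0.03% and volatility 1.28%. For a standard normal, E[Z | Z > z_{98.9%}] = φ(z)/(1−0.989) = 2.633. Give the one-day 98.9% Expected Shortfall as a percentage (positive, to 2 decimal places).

ES = −(0.03%) + 1.28% × 2.633 = 3.340%.

3.34%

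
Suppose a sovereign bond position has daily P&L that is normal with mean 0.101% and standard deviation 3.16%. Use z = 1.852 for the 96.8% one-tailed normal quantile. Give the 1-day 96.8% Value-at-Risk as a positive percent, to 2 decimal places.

5.75%

VaR = −μ + z·σ = −(0.101%) + 1.852 × 3.16% = 5.751%.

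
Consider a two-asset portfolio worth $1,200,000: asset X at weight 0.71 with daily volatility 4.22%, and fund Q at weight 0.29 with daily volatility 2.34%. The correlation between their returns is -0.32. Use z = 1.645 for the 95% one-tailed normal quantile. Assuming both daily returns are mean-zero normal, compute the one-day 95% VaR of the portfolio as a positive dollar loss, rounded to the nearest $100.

σ_p² = 0.71²·4.22² + 0.29²·2.34² + 2·-0.32·0.71·0.29·4.22·2.34 = 8.1365 (%²).
σ_p = √8.1365 = 2.852%.
VaR = 1.645 × 2.852% = 4.692%; on $1,200,000 that is $56,304.

$56,300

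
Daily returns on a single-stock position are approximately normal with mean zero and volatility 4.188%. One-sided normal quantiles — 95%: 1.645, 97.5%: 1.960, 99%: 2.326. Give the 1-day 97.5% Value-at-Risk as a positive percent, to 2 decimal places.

VaR = z·σ = 1.960 × 4.188% = 8.208%.

8.21%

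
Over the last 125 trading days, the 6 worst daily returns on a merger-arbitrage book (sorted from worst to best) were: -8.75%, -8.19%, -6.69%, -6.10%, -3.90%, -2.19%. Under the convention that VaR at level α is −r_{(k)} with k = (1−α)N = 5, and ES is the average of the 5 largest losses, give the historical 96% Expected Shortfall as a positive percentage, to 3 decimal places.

The 5 worst returns sum to -33.63%.
ES = −(-33.63%) / 5 = 6.726%.

6.726%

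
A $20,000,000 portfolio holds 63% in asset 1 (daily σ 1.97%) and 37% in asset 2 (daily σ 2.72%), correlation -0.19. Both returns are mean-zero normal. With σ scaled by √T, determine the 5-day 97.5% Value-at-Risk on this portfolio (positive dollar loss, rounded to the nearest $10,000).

$1,260,000

σ_p = √(0.63²·1.97² + 0.37²·2.72² + 2·-0.19·0.63·0.37·1.97·2.72) = 1.442%.
σ_{5d} = 1.442% × √5 = 3.224%.
z(97.5%) = 1.960.
VaR = 1.960 × 3.224% = 6.319%; on $20,000,000 that is $1,263,800.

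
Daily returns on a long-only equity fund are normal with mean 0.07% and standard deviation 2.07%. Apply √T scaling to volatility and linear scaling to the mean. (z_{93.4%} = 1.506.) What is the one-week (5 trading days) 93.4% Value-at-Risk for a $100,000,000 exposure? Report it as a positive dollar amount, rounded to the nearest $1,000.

σ_{5d} = 2.07% × √5 = 4.629%; μ_{5d} = 5 × 0.07% = 0.350%.
VaR = −(0.350%) + 1.506 × 4.629% = 6.621%.
On $100,000,000: 0.06621 × $100,000,000 = $6,621,000.

$6,621,000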